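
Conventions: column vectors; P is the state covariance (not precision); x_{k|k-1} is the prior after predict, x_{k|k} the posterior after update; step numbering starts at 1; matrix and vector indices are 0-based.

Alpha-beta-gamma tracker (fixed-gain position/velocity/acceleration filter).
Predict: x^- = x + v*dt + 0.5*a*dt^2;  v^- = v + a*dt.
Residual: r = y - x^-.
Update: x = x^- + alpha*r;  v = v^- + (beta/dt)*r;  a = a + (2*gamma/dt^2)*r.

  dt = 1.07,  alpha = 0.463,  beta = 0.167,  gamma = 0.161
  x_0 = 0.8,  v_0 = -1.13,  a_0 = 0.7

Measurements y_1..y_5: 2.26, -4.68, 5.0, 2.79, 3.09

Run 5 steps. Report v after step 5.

step 1: x_pred=-0.0084  r=2.2684  x^+=1.0419  v^+=-0.0270  a^+=1.3380
step 2: x_pred=1.7790  r=-6.4590  x^+=-1.2115  v^+=0.3966  a^+=-0.4786
step 3: x_pred=-1.0612  r=6.0612  x^+=1.7452  v^+=0.8305  a^+=1.2261
step 4: x_pred=3.3357  r=-0.5457  x^+=3.0830  v^+=2.0573  a^+=1.0726
step 5: x_pred=5.8983  r=-2.8083  x^+=4.5981  v^+=2.7667  a^+=0.2828

v_post = 2.7667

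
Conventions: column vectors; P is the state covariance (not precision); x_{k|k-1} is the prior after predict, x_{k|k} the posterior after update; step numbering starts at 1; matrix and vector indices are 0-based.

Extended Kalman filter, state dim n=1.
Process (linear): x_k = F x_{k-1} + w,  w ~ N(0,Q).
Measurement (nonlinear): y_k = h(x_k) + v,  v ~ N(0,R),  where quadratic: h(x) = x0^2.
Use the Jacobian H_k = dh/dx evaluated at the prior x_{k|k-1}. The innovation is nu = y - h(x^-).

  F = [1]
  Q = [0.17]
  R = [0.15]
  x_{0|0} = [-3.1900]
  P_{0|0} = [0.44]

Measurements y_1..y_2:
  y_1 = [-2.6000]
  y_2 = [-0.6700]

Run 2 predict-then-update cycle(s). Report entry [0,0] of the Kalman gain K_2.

K[0,0] = -0.3624

step 1: x^-=[-3.1900]  P^-=[0.6100]  H_jac=[-6.3800]  S=[24.9797]  K=[-0.1558]  nu=[-12.7761]  x^+=[-1.1995]  P^+=[0.0037]
step 2: x^-=[-1.1995]  P^-=[0.1737]  H_jac=[-2.3990]  S=[1.1495]  K=[-0.3624]  nu=[-2.1088]  x^+=[-0.4352]  P^+=[0.0227]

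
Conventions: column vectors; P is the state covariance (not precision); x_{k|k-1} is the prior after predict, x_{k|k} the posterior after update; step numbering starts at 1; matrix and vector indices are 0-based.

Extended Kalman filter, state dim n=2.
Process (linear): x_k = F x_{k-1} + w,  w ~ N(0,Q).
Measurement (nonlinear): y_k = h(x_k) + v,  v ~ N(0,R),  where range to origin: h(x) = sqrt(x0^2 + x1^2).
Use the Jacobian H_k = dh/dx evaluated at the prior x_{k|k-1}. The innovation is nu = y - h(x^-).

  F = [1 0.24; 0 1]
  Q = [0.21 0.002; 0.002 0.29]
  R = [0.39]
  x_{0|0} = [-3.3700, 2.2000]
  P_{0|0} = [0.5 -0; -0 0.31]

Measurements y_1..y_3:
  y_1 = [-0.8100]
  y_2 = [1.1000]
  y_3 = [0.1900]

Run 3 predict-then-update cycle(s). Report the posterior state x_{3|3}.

x_post = [-0.3193, 0.4746]

step 1: x^-=[-2.8420, 2.2000]  P^-=[0.7279 0.0764; 0.0764 0.6000]  H_jac=[-0.7908 0.6121]  S=[0.9960]  K=[-0.5309; 0.3081]  nu=[-4.4040]  x^+=[-0.5038, 0.8431]  P^+=[0.4471 0.2393; 0.2393 0.5055]
step 2: x^-=[-0.3015, 0.8431]  P^-=[0.8011 0.3626; 0.3626 0.7955]  H_jac=[-0.3367 0.9416]  S=[0.9562]  K=[0.0750; 0.6557]  nu=[0.2046]  x^+=[-0.2861, 0.9773]  P^+=[0.7957 0.3156; 0.3156 0.3844]
step 3: x^-=[-0.0516, 0.9773]  P^-=[1.1793 0.4098; 0.4098 0.6744]  H_jac=[-0.0527 0.9986]  S=[1.0227]  K=[0.3394; 0.6374]  nu=[-0.7886]  x^+=[-0.3193, 0.4746]  P^+=[1.0615 0.1886; 0.1886 0.2589]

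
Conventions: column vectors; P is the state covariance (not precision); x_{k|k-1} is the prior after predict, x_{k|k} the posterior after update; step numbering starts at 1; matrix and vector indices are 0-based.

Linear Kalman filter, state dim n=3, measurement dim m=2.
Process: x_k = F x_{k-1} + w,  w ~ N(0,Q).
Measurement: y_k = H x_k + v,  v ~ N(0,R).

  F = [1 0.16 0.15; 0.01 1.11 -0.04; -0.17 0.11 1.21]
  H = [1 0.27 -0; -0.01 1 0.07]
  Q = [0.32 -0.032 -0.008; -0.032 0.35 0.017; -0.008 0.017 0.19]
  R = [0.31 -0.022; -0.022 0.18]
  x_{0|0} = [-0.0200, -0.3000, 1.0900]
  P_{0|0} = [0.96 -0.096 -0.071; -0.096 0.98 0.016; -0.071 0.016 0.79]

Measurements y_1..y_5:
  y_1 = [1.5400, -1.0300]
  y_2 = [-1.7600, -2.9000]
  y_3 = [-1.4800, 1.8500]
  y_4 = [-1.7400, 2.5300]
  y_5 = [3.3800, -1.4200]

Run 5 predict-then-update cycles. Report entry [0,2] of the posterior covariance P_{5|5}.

P_post[0,2] = 0.4039

step 1: x^-=[0.0955, -0.3768, 1.2893]  P^-=[1.2716 0.0455 -0.0993; 0.0455 1.5553 0.1349; -0.0993 0.1349 1.4233]  S=[1.7196 0.4262; 0.4262 1.7605]  K=[0.7904 -0.1767; 0.0537 0.8756; -0.0741 0.1517]  nu=[1.5462, -0.7425]  x^+=[1.4489, -0.9439, 1.0620]  P^+=[0.2613 -0.0460 -0.0080; -0.0460 0.1607 -0.0679; -0.0080 -0.0679 1.3829]
step 2: x^-=[1.4571, -1.0757, 0.9349]  P^-=[0.5962 -0.0709 0.1739; -0.0709 0.5553 -0.1132; 0.1739 -0.1132 2.2111]  S=[0.9084 0.0613; 0.0613 0.7315]  K=[0.6449 -0.1424; 0.0367 0.7462; 0.1549 0.0414]  nu=[-2.9267, -1.8751]  x^+=[-0.1631, -2.5822, 0.4037]  P^+=[0.2149 -0.0438 0.0871; -0.0438 0.1434 -0.1482; 0.0871 -0.1482 2.1873]
step 3: x^-=[-0.5156, -2.8840, 0.2322]  P^-=[0.5928 -0.0932 0.4234; -0.0932 0.5424 -0.2602; 0.4234 -0.2602 3.3267]  S=[0.8920 0.0502; 0.0502 0.7036]  K=[0.6445 -0.1449; 0.0177 0.7451; 0.4001 -0.0735]  nu=[-0.1857, 4.7126]  x^+=[-1.3179, 0.6239, -0.1884]  P^+=[0.2169 -0.0515 0.1912; -0.0515 0.1502 -0.2429; 0.1912 -0.2429 3.1831]
step 4: x^-=[-1.2464, 0.6868, 0.0647]  P^-=[0.6416 -0.1257 0.7067; -0.1257 0.5605 -0.4310; 0.7067 -0.4310 4.7170]  S=[0.9246 0.0389; 0.0389 0.7048]  K=[0.6637 -0.1539; -0.0040 0.7544; 0.6464 -0.1887]  nu=[-0.6791, 1.8262]  x^+=[-1.9781, 2.0672, -0.7190]  P^+=[0.2256 -0.0609 0.2983; -0.0609 0.1596 -0.3473; 0.2983 -0.3473 4.3150]
step 5: x^-=[-1.7552, 2.3036, -0.3063]  P^-=[0.7001 -0.1621 1.0150; -0.1621 0.5828 -0.6206; 1.0150 -0.6206 6.3032]  S=[0.9650 0.0260; 0.0260 0.7087]  K=[0.6845 -0.1635; -0.0255 0.7643; 0.8862 -0.2999]  nu=[4.5132, -3.7197]  x^+=[1.9422, -0.6545, 4.8089]  P^+=[0.2348 -0.0704 0.4039; -0.0704 0.1692 -0.4541; 0.4039 -0.4541 5.4953]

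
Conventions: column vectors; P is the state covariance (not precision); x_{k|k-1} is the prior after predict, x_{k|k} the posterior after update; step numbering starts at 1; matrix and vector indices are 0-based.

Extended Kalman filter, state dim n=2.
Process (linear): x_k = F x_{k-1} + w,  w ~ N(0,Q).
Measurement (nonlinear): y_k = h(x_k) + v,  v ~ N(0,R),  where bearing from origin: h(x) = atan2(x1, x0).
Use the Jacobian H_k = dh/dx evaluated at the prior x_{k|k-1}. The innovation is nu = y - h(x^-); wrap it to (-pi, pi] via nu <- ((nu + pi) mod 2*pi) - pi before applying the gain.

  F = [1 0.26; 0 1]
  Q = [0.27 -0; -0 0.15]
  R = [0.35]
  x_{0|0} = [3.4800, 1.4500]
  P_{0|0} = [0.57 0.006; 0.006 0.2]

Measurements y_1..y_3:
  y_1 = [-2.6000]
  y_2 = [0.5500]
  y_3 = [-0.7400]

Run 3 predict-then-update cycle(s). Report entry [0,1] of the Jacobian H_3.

H_jac[0,1] = 0.2008

step 1: x^-=[3.8570, 1.4500]  P^-=[0.8566 0.0580; 0.0580 0.3500]  H_jac=[-0.0854 0.2272]  S=[0.3721]  K=[-0.1612; 0.2004]  nu=[-2.9596]  x^+=[4.3341, 0.8569]  P^+=[0.8470 0.0700; 0.0700 0.3351]
step 2: x^-=[4.5569, 0.8569]  P^-=[1.1760 0.1571; 0.1571 0.4851]  H_jac=[-0.0399 0.2120]  S=[0.3710]  K=[-0.0366; 0.2602]  nu=[0.3641]  x^+=[4.5436, 0.9517]  P^+=[1.1755 0.1607; 0.1607 0.4599]
step 3: x^-=[4.7911, 0.9517]  P^-=[1.5602 0.2802; 0.2802 0.6099]  H_jac=[-0.0399 0.2008]  S=[0.3726]  K=[-0.0160; 0.2987]  nu=[-0.9361]  x^+=[4.8060, 0.6721]  P^+=[1.5601 0.2820; 0.2820 0.5767]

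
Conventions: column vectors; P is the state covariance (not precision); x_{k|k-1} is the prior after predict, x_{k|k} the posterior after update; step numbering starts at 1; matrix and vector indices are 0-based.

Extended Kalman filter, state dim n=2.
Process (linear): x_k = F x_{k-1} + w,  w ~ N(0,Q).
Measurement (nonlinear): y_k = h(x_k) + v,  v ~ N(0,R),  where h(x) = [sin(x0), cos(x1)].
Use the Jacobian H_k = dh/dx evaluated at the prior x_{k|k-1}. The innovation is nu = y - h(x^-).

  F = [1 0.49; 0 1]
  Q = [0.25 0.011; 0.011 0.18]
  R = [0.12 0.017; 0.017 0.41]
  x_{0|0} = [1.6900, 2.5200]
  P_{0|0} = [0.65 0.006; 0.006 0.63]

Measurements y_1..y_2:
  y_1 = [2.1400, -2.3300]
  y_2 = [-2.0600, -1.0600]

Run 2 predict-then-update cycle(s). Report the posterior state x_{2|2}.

x_post = [4.8200, 4.2729]

step 1: x^-=[2.9248, 2.5200]  P^-=[1.0571 0.3257; 0.3257 0.8100]  H_jac=[-0.9766 0.0000; 0.0000 -0.5823]  S=[1.1282 0.2022; 0.2022 0.6847]  K=[-0.9138 -0.0071; -0.1673 -0.6395]  nu=[1.9249, -1.5170]  x^+=[1.1767, 3.1681]  P^+=[0.1124 0.0317; 0.0317 0.4551]
step 2: x^-=[2.7290, 3.1681]  P^-=[0.5027 0.2657; 0.2657 0.6351]  H_jac=[-0.9161 0.0000; 0.0000 0.0265]  S=[0.5419 0.0105; 0.0105 0.4104]  K=[-0.8506 0.0390; -0.4502 0.0526]  nu=[-2.4609, -0.0604]  x^+=[4.8200, 4.2729]  P^+=[0.1107 0.0580; 0.0580 0.5247]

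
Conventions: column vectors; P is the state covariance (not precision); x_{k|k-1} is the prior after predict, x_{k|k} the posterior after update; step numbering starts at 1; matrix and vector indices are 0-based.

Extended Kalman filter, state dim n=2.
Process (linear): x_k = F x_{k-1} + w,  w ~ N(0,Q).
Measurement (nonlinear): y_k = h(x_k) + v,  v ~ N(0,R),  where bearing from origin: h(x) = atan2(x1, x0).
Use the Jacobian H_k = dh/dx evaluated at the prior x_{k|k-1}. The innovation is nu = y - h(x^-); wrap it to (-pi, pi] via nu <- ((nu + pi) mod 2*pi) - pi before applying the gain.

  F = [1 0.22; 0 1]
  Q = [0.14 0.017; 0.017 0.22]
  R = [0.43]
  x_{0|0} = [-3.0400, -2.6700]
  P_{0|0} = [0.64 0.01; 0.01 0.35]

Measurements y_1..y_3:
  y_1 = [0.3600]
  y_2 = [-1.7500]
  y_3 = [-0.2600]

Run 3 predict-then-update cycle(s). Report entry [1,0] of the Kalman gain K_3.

K[1,0] = -0.1998

step 1: x^-=[-3.6274, -2.6700]  P^-=[0.8013 0.1040; 0.1040 0.5700]  H_jac=[0.1316 -0.1788]  S=[0.4572]  K=[0.1900; -0.1930]  nu=[2.8671]  x^+=[-3.0827, -3.2233]  P^+=[0.7848 0.1208; 0.1208 0.5530]
step 2: x^-=[-3.7918, -3.2233]  P^-=[1.0047 0.2594; 0.2594 0.7730]  H_jac=[0.1301 -0.1531]  S=[0.4548]  K=[0.2002; -0.1860]  nu=[0.6871]  x^+=[-3.6542, -3.3511]  P^+=[0.9865 0.2763; 0.2763 0.7572]
step 3: x^-=[-4.3915, -3.3511]  P^-=[1.2848 0.4599; 0.4599 0.9772]  H_jac=[0.1098 -0.1439]  S=[0.4512]  K=[0.1660; -0.1998]  nu=[2.2298]  x^+=[-4.0213, -3.7965]  P^+=[1.2723 0.4749; 0.4749 0.9592]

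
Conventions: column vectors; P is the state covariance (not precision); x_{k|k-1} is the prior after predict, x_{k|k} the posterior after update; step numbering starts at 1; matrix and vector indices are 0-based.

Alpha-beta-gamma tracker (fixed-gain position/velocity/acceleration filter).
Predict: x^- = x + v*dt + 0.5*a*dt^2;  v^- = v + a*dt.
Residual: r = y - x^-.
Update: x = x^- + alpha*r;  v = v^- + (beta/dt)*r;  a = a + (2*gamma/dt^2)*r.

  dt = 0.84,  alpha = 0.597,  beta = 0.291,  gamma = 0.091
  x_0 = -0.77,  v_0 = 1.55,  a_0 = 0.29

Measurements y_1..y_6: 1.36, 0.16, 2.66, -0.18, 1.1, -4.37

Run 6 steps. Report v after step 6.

step 1: x_pred=0.6343  r=0.7257  x^+=1.0675  v^+=2.0450  a^+=0.4772
step 2: x_pred=2.9537  r=-2.7937  x^+=1.2859  v^+=1.4780  a^+=-0.2434
step 3: x_pred=2.4415  r=0.2185  x^+=2.5720  v^+=1.3492  a^+=-0.1871
step 4: x_pred=3.6393  r=-3.8193  x^+=1.3592  v^+=-0.1310  a^+=-1.1722
step 5: x_pred=0.8356  r=0.2644  x^+=0.9934  v^+=-1.0241  a^+=-1.1040
step 6: x_pred=-0.2563  r=-4.1137  x^+=-2.7122  v^+=-3.3765  a^+=-2.1651

v_post = -3.3765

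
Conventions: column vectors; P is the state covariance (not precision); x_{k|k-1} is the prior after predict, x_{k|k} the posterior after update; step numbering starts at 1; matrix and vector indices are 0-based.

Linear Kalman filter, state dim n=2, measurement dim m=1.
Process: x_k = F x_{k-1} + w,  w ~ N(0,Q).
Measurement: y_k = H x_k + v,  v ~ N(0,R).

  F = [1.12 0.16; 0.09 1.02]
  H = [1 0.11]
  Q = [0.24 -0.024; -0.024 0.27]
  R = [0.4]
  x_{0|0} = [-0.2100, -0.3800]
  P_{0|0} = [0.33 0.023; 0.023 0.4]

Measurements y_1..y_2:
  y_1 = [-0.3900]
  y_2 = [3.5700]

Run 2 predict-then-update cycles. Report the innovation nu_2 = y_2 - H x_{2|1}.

step 1: x^-=[-0.2960, -0.4065]  P^-=[0.6724 0.1012; 0.1012 0.6931]  S=[1.1031]  K=[0.6197; 0.1608]  nu=[-0.0493]  x^+=[-0.3265, -0.4144]  P^+=[0.2488 -0.0088; -0.0088 0.6645]
step 2: x^-=[-0.4320, -0.4521]  P^-=[0.5660 0.0994; 0.0994 0.9618]  S=[0.9995]  K=[0.5772; 0.2053]  nu=[4.0518]  x^+=[1.9067, 0.3796]  P^+=[0.2330 -0.0191; -0.0191 0.9197]

innov = [4.0518]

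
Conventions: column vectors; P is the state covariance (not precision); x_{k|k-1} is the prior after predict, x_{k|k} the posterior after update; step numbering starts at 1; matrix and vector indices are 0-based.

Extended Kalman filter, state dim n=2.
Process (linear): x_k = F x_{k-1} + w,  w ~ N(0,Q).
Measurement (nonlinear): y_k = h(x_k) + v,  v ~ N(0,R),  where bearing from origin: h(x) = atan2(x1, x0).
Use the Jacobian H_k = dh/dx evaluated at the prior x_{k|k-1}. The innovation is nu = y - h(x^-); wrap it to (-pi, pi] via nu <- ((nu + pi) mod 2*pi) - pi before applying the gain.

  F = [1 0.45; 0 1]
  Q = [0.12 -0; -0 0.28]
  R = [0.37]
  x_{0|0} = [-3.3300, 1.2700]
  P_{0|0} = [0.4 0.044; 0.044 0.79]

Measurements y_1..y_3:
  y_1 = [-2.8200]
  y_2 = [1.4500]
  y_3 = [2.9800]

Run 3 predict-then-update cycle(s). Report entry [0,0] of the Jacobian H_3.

step 1: x^-=[-2.7585, 1.2700]  P^-=[0.7196 0.3995; 0.3995 1.0700]  H_jac=[-0.1377 -0.2991]  S=[0.5123]  K=[-0.4267; -0.7321]  nu=[0.7531]  x^+=[-3.0798, 0.7187]  P^+=[0.6263 0.2395; 0.2395 0.7954]
step 2: x^-=[-2.7564, 0.7187]  P^-=[1.1229 0.5974; 0.5974 1.0754]  H_jac=[-0.0886 -0.3397]  S=[0.5388]  K=[-0.5612; -0.7761]  nu=[-1.4365]  x^+=[-1.9503, 1.8336]  P^+=[0.9532 0.3627; 0.3627 0.7508]
step 3: x^-=[-1.1252, 1.8336]  P^-=[1.5517 0.7006; 0.7006 1.0308]  H_jac=[-0.3962 -0.2431]  S=[0.8094]  K=[-0.9699; -0.6525]  nu=[0.8588]  x^+=[-1.9581, 1.2732]  P^+=[0.7902 0.1883; 0.1883 0.6862]

H_jac[0,0] = -0.3962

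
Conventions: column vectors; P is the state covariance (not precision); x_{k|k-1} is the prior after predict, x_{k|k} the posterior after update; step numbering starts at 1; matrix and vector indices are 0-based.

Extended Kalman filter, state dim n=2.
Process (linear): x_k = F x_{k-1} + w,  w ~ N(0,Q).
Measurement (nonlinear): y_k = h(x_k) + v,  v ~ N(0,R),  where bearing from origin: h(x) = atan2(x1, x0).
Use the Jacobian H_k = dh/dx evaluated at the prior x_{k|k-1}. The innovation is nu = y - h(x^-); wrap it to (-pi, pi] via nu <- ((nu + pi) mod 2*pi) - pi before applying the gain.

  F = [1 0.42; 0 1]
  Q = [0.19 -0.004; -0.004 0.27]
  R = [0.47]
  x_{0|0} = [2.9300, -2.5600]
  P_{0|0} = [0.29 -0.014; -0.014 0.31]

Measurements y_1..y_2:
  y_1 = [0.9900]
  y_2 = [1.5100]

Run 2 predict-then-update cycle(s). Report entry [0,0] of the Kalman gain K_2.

step 1: x^-=[1.8548, -2.5600]  P^-=[0.5229 0.1122; 0.1122 0.5800]  H_jac=[0.2562 0.1856]  S=[0.5350]  K=[0.2893; 0.2549]  nu=[1.9338]  x^+=[2.4143, -2.0670]  P^+=[0.4781 0.0727; 0.0727 0.5452]
step 2: x^-=[1.5462, -2.0670]  P^-=[0.8254 0.2977; 0.2977 0.8152]  H_jac=[0.3102 0.2320]  S=[0.6362]  K=[0.5111; 0.4425]  nu=[2.4386]  x^+=[2.7925, -0.9879]  P^+=[0.6592 0.1538; 0.1538 0.6906]

K[0,0] = 0.5111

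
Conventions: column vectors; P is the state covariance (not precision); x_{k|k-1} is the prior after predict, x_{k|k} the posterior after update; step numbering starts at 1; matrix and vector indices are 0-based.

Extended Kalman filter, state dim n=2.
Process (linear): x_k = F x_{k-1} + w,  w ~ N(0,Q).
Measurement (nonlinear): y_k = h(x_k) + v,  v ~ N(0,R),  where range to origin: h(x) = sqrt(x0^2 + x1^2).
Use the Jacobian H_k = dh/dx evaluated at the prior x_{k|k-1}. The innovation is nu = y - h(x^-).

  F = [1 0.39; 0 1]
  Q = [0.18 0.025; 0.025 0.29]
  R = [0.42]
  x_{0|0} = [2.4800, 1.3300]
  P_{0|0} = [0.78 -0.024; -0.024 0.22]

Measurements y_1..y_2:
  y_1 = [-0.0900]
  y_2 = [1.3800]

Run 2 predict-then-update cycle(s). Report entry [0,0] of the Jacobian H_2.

H_jac[0,0] = 0.8421

step 1: x^-=[2.9987, 1.3300]  P^-=[0.9747 0.0868; 0.0868 0.5100]  H_jac=[0.9141 0.4054]  S=[1.3827]  K=[0.6699; 0.2069]  nu=[-3.3704]  x^+=[0.7409, 0.6326]  P^+=[0.3543 -0.1049; -0.1049 0.4508]
step 2: x^-=[0.9876, 0.6326]  P^-=[0.5211 0.0959; 0.0959 0.7408]  H_jac=[0.8421 0.5393]  S=[1.0921]  K=[0.4491; 0.4398]  nu=[0.2071]  x^+=[1.0807, 0.7237]  P^+=[0.3007 -0.1198; -0.1198 0.5295]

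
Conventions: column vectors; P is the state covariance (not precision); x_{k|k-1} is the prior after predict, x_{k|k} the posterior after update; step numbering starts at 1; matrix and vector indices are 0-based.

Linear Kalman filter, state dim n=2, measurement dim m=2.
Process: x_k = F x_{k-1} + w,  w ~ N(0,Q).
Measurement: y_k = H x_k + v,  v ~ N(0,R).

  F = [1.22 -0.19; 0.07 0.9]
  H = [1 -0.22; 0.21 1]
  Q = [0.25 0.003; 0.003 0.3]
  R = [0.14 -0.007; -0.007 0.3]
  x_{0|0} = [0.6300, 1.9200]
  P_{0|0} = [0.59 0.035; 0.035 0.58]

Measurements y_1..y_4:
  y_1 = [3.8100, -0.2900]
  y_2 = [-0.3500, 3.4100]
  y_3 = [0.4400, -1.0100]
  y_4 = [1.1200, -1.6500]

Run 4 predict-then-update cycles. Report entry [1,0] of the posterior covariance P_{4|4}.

step 1: x^-=[0.4038, 1.7721]  P^-=[1.1329 -0.0078; -0.0078 0.7771]  S=[1.3139 0.0525; 0.0525 1.1238]  K=[0.8569 0.1647; -0.1639 0.6977]  nu=[3.7961, -2.1469]  x^+=[3.3031, -0.3481]  P^+=[0.1227 0.0177; 0.0177 0.2068]
step 2: x^-=[4.0960, -0.0821]  P^-=[0.4319 -0.0027; -0.0027 0.4703]  S=[0.5959 -0.0224; -0.0224 0.7882]  K=[0.7308 0.1323; -0.1560 0.5915]  nu=[-4.4640, 2.6319]  x^+=[1.1819, 2.1712]  P^+=[0.1042 0.0127; 0.0127 0.1759]
step 3: x^-=[1.0294, 2.0368]  P^-=[0.4055 -0.0044; -0.0044 0.4446]  S=[0.5690 -0.0238; -0.0238 0.7606]  K=[0.7198 0.1287; -0.1554 0.5784]  nu=[-0.1413, -3.2630]  x^+=[0.5076, 0.1714]  P^+=[0.1025 0.0121; 0.0121 0.1721]
step 4: x^-=[0.5867, 0.1898]  P^-=[0.4032 -0.0046; -0.0046 0.4414]  S=[0.5666 -0.0238; -0.0238 0.7573]  K=[0.7188 0.1284; -0.1553 0.5767]  nu=[0.5750, -1.9630]  x^+=[0.7481, -1.0316]  P^+=[0.1024 0.0120; 0.0120 0.1716]

P_post[1,0] = 0.0120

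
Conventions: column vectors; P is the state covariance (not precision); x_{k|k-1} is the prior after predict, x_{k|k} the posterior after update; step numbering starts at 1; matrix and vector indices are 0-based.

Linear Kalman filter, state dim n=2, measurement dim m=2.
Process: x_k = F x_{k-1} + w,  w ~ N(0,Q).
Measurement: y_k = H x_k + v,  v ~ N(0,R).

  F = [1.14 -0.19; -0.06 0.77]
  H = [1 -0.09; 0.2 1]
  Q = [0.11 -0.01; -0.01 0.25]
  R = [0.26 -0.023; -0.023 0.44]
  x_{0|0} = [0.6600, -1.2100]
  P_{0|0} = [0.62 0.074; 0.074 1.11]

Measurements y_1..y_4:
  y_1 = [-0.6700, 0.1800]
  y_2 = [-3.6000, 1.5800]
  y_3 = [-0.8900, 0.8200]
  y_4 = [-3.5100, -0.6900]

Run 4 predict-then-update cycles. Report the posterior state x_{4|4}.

step 1: x^-=[0.9823, -0.9713]  P^-=[0.9238 -0.1490; -0.1490 0.9035]  S=[1.2179 -0.0659; -0.0659 1.3209]  K=[0.7730 0.0656; -0.1537 0.6538]  nu=[-1.7397, 0.9548]  x^+=[-0.2999, -0.0796]  P^+=[0.1969 -0.0283; -0.0283 0.2969]
step 2: x^-=[-0.3268, -0.0433]  P^-=[0.3889 -0.0921; -0.0921 0.4293]  S=[0.6690 -0.0743; -0.0743 0.8481]  K=[0.5977 0.0355; -0.1430 0.4720]  nu=[-3.2771, 1.6886]  x^+=[-2.2256, 1.2224]  P^+=[0.1520 -0.0285; -0.0285 0.2167]
step 3: x^-=[-2.7694, 1.0748]  P^-=[0.3277 -0.0775; -0.0775 0.3817]  S=[0.6048 -0.0679; -0.0679 0.8038]  K=[0.5571 0.0322; -0.1350 0.4441]  nu=[1.9761, 0.2991]  x^+=[-1.6589, 0.9407]  P^+=[0.1417 -0.0270; -0.0270 0.2039]
step 4: x^-=[-2.0699, 0.8239]  P^-=[0.3132 -0.0735; -0.0735 0.3739]  S=[0.5894 -0.0662; -0.0662 0.7970]  K=[0.5461 0.0317; -0.1324 0.4397]  nu=[-1.3659, -1.0999]  x^+=[-2.8507, 0.5212]  P^+=[0.1389 -0.0264; -0.0264 0.2018]

x_post = [-2.8507, 0.5212]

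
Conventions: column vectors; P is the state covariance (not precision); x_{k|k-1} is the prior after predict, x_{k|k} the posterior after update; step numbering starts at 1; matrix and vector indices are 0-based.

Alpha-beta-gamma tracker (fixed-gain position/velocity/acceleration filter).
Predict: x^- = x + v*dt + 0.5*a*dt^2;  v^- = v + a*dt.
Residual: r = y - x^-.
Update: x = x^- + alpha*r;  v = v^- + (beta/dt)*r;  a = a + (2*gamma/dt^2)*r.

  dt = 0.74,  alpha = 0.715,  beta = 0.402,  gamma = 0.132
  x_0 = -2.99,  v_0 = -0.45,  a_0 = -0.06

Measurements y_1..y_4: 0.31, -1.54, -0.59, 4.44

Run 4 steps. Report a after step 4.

a_post = 1.8945

step 1: x_pred=-3.3394  r=3.6494  x^+=-0.7301  v^+=1.4881  a^+=1.6994
step 2: x_pred=0.8364  r=-2.3764  x^+=-0.8627  v^+=1.4547  a^+=0.5537
step 3: x_pred=0.3654  r=-0.9554  x^+=-0.3177  v^+=1.3455  a^+=0.0931
step 4: x_pred=0.7034  r=3.7366  x^+=3.3751  v^+=3.4442  a^+=1.8945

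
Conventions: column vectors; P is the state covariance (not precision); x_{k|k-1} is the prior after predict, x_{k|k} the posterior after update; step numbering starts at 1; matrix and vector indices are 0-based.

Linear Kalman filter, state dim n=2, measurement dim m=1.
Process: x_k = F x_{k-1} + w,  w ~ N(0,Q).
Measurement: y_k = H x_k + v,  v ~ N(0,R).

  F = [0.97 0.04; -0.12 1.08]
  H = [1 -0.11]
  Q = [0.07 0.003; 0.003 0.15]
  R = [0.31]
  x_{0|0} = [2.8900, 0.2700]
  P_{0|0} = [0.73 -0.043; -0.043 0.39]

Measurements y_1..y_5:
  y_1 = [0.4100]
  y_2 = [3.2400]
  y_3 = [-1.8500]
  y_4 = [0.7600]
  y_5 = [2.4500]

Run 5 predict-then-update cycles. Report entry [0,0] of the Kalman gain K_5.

K[0,0] = 0.3762

step 1: x^-=[2.8141, -0.0552]  P^-=[0.7541 -0.1100; -0.1100 0.6266]  S=[1.0959]  K=[0.6992; -0.1632]  nu=[-2.4102]  x^+=[1.1290, 0.3382]  P^+=[0.2184 0.0151; 0.0151 0.5974]
step 2: x^-=[1.1086, 0.2298]  P^-=[0.2776 0.0191; 0.0191 0.8460]  S=[0.5937]  K=[0.4641; -0.1245]  nu=[2.1567]  x^+=[2.1096, -0.0388]  P^+=[0.1498 0.0534; 0.0534 0.8368]
step 3: x^-=[2.0447, -0.2950]  P^-=[0.2164 0.0775; 0.0775 1.1143]  S=[0.5228]  K=[0.3976; -0.0863]  nu=[-3.9272]  x^+=[0.4833, 0.0440]  P^+=[0.1337 0.0954; 0.0954 1.1104]
step 4: x^-=[0.4706, -0.0105]  P^-=[0.2050 0.1349; 0.1349 1.4224]  S=[0.5026]  K=[0.3784; -0.0430]  nu=[0.2882]  x^+=[0.5797, -0.0229]  P^+=[0.1330 0.1430; 0.1430 1.4215]
step 5: x^-=[0.5614, -0.0943]  P^-=[0.2086 0.1981; 0.1981 1.7728]  S=[0.4964]  K=[0.3762; 0.0062]  nu=[1.8783]  x^+=[1.2680, -0.0827]  P^+=[0.1383 0.1969; 0.1969 1.7728]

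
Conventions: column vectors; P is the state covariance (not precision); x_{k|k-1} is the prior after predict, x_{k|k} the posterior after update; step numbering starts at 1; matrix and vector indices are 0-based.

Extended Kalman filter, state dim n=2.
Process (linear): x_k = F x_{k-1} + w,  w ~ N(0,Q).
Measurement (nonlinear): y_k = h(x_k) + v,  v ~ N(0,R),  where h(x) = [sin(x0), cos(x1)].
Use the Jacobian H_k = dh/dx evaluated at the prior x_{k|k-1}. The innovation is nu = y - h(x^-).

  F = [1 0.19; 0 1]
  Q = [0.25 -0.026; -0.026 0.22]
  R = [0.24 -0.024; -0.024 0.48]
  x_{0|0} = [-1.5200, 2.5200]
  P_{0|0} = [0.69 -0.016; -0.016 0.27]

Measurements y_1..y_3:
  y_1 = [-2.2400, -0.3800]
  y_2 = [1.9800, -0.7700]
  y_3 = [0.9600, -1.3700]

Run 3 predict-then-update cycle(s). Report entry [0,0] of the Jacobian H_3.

step 1: x^-=[-1.0412, 2.5200]  P^-=[0.9437 0.0093; 0.0093 0.4900]  H_jac=[0.5052 0.0000; 0.0000 -0.5823]  S=[0.4808 -0.0267; -0.0267 0.6462]  K=[0.9933 0.0327; -0.0148 -0.4422]  nu=[-1.3770, 0.4330]  x^+=[-2.3948, 2.3489]  P^+=[0.4703 0.0140; 0.0140 0.3639]
step 2: x^-=[-1.9485, 2.3489]  P^-=[0.7388 0.0571; 0.0571 0.5839]  H_jac=[-0.3688 0.0000; 0.0000 -0.7122]  S=[0.3405 -0.0090; -0.0090 0.7762]  K=[-0.8018 -0.0617; -0.0760 -0.5367]  nu=[2.9095, -0.0680]  x^+=[-4.2771, 2.1642]  P^+=[0.5178 0.0146; 0.0146 0.3591]
step 3: x^-=[-3.8659, 2.1642]  P^-=[0.7863 0.0568; 0.0568 0.5791]  H_jac=[-0.7489 0.0000; 0.0000 -0.8290]  S=[0.6811 0.0113; 0.0113 0.8780]  K=[-0.8640 -0.0425; -0.0534 -0.5461]  nu=[0.2974, -0.8108]  x^+=[-4.0884, 2.5911]  P^+=[0.2755 -0.0004; -0.0004 0.3146]

H_jac[0,0] = -0.7489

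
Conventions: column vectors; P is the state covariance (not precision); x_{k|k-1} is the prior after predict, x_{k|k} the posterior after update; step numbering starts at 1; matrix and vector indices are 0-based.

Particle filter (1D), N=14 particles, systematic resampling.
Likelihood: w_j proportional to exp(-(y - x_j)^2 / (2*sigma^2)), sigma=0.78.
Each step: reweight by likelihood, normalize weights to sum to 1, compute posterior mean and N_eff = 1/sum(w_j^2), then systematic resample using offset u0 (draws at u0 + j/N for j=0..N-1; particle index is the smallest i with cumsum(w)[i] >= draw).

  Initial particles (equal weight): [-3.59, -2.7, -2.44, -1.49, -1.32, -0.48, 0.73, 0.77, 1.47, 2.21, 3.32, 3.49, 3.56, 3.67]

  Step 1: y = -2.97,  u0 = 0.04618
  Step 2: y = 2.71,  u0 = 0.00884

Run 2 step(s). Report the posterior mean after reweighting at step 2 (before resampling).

step 1: w=[0.2658, 0.3434, 0.2894, 0.0603, 0.0389, 0.0022, 0.0000, 0.0000, 0.0000, 0.0000, 0.0000, 0.0000, 0.0000, 0.0000]  mean=-2.7297  Neff=3.6040  idx=[0, 0, 0, 0, 1, 1, 1, 1, 2, 2, 2, 2, 3, 4]
step 2: w=[0.0000, 0.0000, 0.0000, 0.0000, 0.0000, 0.0000, 0.0000, 0.0000, 0.0002, 0.0002, 0.0002, 0.0002, 0.2403, 0.7589]  mean=-1.3617  Neff=1.5779  idx=[12, 12, 12, 12, 13, 13, 13, 13, 13, 13, 13, 13, 13, 13]

post_mean = -1.3617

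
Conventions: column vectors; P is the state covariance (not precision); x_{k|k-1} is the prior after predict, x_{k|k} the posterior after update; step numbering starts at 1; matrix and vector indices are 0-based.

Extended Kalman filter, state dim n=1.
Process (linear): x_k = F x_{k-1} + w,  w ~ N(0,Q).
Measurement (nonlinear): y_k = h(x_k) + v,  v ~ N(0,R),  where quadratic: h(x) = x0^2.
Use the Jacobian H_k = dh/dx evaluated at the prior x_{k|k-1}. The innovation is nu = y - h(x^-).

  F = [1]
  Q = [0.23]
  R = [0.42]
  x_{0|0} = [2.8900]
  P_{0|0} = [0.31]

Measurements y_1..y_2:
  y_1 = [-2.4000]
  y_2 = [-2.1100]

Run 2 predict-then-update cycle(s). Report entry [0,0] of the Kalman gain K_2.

step 1: x^-=[2.8900]  P^-=[0.5400]  H_jac=[5.7800]  S=[18.4605]  K=[0.1691]  nu=[-10.7521]  x^+=[1.0721]  P^+=[0.0123]
step 2: x^-=[1.0721]  P^-=[0.2423]  H_jac=[2.1442]  S=[1.5339]  K=[0.3387]  nu=[-3.2594]  x^+=[-0.0318]  P^+=[0.0663]

K[0,0] = 0.3387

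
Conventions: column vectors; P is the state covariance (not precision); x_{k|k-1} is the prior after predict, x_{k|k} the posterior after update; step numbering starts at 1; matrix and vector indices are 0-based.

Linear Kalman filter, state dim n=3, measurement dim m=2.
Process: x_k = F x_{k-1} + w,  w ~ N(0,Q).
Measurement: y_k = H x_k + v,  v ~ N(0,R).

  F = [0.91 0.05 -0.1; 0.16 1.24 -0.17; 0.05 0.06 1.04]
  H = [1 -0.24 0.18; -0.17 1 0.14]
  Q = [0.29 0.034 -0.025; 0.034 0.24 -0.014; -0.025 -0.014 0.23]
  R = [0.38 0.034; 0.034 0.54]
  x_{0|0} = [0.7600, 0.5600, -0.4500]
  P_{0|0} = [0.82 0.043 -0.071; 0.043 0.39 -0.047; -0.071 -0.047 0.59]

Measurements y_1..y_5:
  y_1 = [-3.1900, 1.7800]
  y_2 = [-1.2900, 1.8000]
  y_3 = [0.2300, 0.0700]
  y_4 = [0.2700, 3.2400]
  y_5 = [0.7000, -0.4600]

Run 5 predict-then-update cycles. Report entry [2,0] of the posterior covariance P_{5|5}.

step 1: x^-=[0.7646, 0.8925, -0.3964]  P^-=[0.9932 0.2548 -0.1144; 0.2548 0.9184 -0.1510; -0.1144 -0.1510 0.8586]  S=[1.3035 -0.1031; -0.1031 1.3805]  K=[0.7074 0.1035; 0.0548 0.6227; 0.0583 -0.0039]  nu=[-3.6690, 1.0730]  x^+=[-1.7200, 1.3597, -0.6144]  P^+=[0.3412 0.1613 -0.1673; 0.1613 0.3863 -0.1481; -0.1673 -0.1481 0.8541]
step 2: x^-=[-1.4358, 1.5153, -0.6434]  P^-=[0.6286 0.3537 -0.2522; 0.3537 1.0029 -0.3379; -0.2522 -0.3379 1.1211]  S=[0.8714 0.0057; 0.0057 1.3802]  K=[0.5709 0.1509; 0.0556 0.6486; 0.0359 -0.1002]  nu=[0.6252, 0.1307]  x^+=[-1.0591, 1.6348, -0.6340]  P^+=[0.3122 0.1888 -0.2489; 0.1888 0.4192 -0.2501; -0.2489 -0.2501 1.1062]
step 3: x^-=[-0.8186, 1.9655, -0.6143]  P^-=[0.6256 0.4144 -0.3596; 0.4144 1.1185 -0.5216; -0.3596 -0.5216 1.3728]  S=[0.8312 0.0094; 0.0094 1.4336]  K=[0.5531 0.1761; 0.0550 0.6797; 0.0174 -0.1872]  nu=[1.6309, -1.9487]  x^+=[-0.2597, 0.7306, -0.2211]  P^+=[0.3250 0.2139 -0.3194; 0.2139 0.4529 -0.3399; -0.3194 -0.3399 1.3223]
step 4: x^-=[-0.1777, 0.9020, -0.1990]  P^-=[0.6545 0.4745 -0.4505; 0.4745 1.2284 -0.6815; -0.4505 -0.6815 1.5883]  S=[0.8257 0.0127; 0.0127 1.4878]  K=[0.5535 0.1970; 0.0581 0.7068; 0.0028 -0.2572]  nu=[0.7000, 2.3357]  x^+=[0.6699, 2.5936, -0.7978]  P^+=[0.3410 0.2356 -0.3745; 0.2356 0.4813 -0.4110; -0.3745 -0.4110 1.4899]
step 5: x^-=[0.8191, 3.4589, -0.6406]  P^-=[0.6822 0.5250 -0.5210; 0.5250 1.3190 -0.8071; -0.5210 -0.8071 1.7553]  S=[0.8252 0.0169; 0.0169 1.5334]  K=[0.5560 0.2130; 0.0616 0.7276; -0.0075 -0.3082]  nu=[0.8264, -3.6900]  x^+=[0.4925, 0.8250, 0.4905]  P^+=[0.3535 0.2520 -0.4140; 0.2520 0.5026 -0.4624; -0.4140 -0.4624 1.6095]

P_post[2,0] = -0.4140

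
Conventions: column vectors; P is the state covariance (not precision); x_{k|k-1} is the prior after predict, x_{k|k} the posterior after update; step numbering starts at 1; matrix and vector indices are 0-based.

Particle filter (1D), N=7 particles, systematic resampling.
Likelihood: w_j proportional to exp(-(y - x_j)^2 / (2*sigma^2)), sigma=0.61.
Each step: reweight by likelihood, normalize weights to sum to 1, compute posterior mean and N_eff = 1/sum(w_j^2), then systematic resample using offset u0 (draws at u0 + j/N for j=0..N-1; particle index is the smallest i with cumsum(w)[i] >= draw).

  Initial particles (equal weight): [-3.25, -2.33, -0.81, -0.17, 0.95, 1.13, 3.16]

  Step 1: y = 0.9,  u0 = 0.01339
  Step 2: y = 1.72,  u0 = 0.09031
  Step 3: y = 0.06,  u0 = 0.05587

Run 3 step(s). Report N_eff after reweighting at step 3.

N_eff = 6.6241

step 1: w=[0.0000, 0.0000, 0.0091, 0.0992, 0.4607, 0.4305, 0.0005]  mean=0.9014  Neff=2.4540  idx=[3, 4, 4, 4, 5, 5, 5]
step 2: w=[0.0025, 0.1391, 0.1391, 0.1391, 0.1933, 0.1933, 0.1933]  mean=1.0516  Neff=5.8743  idx=[1, 2, 3, 4, 5, 5, 6]
step 3: w=[0.1822, 0.1822, 0.1822, 0.1134, 0.1134, 0.1134, 0.1134]  mean=1.0316  Neff=6.6241  idx=[0, 1, 1, 2, 3, 4, 6]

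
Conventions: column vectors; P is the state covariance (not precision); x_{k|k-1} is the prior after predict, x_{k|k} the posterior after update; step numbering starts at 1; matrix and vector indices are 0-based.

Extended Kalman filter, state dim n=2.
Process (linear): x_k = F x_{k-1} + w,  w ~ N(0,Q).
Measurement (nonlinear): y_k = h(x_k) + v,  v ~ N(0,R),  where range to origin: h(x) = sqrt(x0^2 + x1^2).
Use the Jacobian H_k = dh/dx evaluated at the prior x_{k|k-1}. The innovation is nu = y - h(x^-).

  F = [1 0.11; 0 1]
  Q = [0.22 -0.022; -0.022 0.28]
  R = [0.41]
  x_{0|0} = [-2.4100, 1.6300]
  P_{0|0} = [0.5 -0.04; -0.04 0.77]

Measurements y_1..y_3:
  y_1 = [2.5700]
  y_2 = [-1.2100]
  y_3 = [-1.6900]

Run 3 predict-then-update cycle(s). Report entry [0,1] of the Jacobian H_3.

step 1: x^-=[-2.2307, 1.6300]  P^-=[0.7205 0.0227; 0.0227 1.0500]  H_jac=[-0.8074 0.5900]  S=[1.2236]  K=[-0.4645; 0.4913]  nu=[-0.1928]  x^+=[-2.1412, 1.5353]  P^+=[0.4565 0.3019; 0.3019 0.7546]
step 2: x^-=[-1.9723, 1.5353]  P^-=[0.7521 0.3630; 0.3630 1.0346]  H_jac=[-0.7891 0.6143]  S=[0.9168]  K=[-0.4041; 0.3808]  nu=[-3.7094]  x^+=[-0.4732, 0.1227]  P^+=[0.6023 0.5040; 0.5040 0.9017]
step 3: x^-=[-0.4597, 0.1227]  P^-=[0.9441 0.5812; 0.5812 1.1817]  H_jac=[-0.9662 0.2579]  S=[1.0803]  K=[-0.7057; -0.2377]  nu=[-2.1658]  x^+=[1.0686, 0.6376]  P^+=[0.4062 0.4000; 0.4000 1.1206]

H_jac[0,1] = 0.2579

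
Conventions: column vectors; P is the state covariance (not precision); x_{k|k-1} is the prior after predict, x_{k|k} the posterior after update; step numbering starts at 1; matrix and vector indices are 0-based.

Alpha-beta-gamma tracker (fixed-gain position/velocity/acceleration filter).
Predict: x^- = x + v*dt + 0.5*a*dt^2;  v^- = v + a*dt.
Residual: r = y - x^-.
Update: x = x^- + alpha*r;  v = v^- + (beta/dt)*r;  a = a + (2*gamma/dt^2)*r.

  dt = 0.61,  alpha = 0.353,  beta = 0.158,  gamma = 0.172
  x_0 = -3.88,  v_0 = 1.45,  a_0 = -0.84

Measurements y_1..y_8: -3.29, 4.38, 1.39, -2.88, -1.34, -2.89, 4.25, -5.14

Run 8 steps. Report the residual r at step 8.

step 1: x_pred=-3.1518  r=-0.1382  x^+=-3.2006  v^+=0.9018  a^+=-0.9678
step 2: x_pred=-2.8305  r=7.2105  x^+=-0.2852  v^+=2.1791  a^+=5.6982
step 3: x_pred=2.1042  r=-0.7142  x^+=1.8521  v^+=5.4700  a^+=5.0380
step 4: x_pred=6.1261  r=-9.0061  x^+=2.9470  v^+=6.2105  a^+=-3.2880
step 5: x_pred=6.1236  r=-7.4636  x^+=3.4890  v^+=2.2716  a^+=-10.1880
step 6: x_pred=2.9791  r=-5.8691  x^+=0.9073  v^+=-5.4633  a^+=-15.6139
step 7: x_pred=-5.3303  r=9.5803  x^+=-1.9484  v^+=-12.5064  a^+=-6.7571
step 8: x_pred=-10.8345  r=5.6945  x^+=-8.8243  v^+=-15.1532  a^+=-1.4927

resid = 5.6945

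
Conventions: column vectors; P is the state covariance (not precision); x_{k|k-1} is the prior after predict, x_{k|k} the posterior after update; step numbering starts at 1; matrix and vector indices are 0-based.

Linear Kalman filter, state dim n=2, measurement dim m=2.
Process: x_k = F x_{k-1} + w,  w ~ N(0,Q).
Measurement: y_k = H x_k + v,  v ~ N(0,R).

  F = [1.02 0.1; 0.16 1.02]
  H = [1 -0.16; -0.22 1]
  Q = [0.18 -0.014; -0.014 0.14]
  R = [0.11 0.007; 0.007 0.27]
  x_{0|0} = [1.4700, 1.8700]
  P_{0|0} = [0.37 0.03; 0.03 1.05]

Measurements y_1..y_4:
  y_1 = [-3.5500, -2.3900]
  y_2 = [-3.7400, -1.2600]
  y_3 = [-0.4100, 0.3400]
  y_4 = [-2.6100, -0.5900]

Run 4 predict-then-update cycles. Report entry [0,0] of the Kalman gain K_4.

step 1: x^-=[1.6864, 2.1426]  P^-=[0.5816 0.1852; 0.1852 1.2517]  S=[0.6644 -0.1295; -0.1295 1.4684]  K=[0.8531 0.1142; 0.1405 0.8371]  nu=[-4.8936, -4.1616]  x^+=[-2.9635, -2.0284]  P^+=[0.1042 0.0597; 0.0597 0.2401]
step 2: x^-=[-3.2256, -2.5432]  P^-=[0.3030 0.0906; 0.0906 0.4120]  S=[0.3945 -0.0318; -0.0318 0.6568]  K=[0.7370 0.0721; 0.1111 0.6023]  nu=[-0.9213, 0.5735]  x^+=[-3.8632, -2.3001]  P^+=[0.0886 0.0441; 0.0441 0.1731]
step 3: x^-=[-4.1705, -2.9642]  P^-=[0.2830 0.0647; 0.0647 0.3368]  S=[0.3809 -0.0421; -0.0421 0.5920]  K=[0.7219 0.0556; 0.0895 0.5512]  nu=[3.2862, 2.3867]  x^+=[-1.6656, -1.3547]  P^+=[0.0860 0.0390; 0.0390 0.1580]
step 4: x^-=[-1.8344, -1.6483]  P^-=[0.2790 0.0573; 0.0573 0.3193]  S=[0.3789 -0.0461; -0.0461 0.5776]  K=[0.7184 0.0504; 0.0819 0.5376]  nu=[-1.0393, 0.6547]  x^+=[-2.5481, -1.3815]  P^+=[0.0854 0.0374; 0.0374 0.1539]

K[0,0] = 0.7184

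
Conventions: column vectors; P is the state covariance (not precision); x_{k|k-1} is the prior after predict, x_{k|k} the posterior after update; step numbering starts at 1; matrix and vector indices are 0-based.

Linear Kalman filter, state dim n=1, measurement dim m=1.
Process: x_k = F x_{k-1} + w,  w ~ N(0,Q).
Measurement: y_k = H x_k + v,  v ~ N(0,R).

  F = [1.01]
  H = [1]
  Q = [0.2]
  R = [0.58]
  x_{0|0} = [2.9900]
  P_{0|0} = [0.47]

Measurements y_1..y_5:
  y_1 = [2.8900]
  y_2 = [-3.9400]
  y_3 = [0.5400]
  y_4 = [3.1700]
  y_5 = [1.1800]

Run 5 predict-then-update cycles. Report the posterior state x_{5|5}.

x_post = [1.3451]

step 1: x^-=[3.0199]  P^-=[0.6794]  S=[1.2594]  K=[0.5395]  nu=[-0.1299]  x^+=[2.9498]  P^+=[0.3129]
step 2: x^-=[2.9793]  P^-=[0.5192]  S=[1.0992]  K=[0.4723]  nu=[-6.9193]  x^+=[-0.2889]  P^+=[0.2740]
step 3: x^-=[-0.2918]  P^-=[0.4795]  S=[1.0595]  K=[0.4526]  nu=[0.8318]  x^+=[0.0846]  P^+=[0.2625]
step 4: x^-=[0.0855]  P^-=[0.4678]  S=[1.0478]  K=[0.4464]  nu=[3.0845]  x^+=[1.4625]  P^+=[0.2589]
step 5: x^-=[1.4771]  P^-=[0.4641]  S=[1.0441]  K=[0.4445]  nu=[-0.2971]  x^+=[1.3451]  P^+=[0.2578]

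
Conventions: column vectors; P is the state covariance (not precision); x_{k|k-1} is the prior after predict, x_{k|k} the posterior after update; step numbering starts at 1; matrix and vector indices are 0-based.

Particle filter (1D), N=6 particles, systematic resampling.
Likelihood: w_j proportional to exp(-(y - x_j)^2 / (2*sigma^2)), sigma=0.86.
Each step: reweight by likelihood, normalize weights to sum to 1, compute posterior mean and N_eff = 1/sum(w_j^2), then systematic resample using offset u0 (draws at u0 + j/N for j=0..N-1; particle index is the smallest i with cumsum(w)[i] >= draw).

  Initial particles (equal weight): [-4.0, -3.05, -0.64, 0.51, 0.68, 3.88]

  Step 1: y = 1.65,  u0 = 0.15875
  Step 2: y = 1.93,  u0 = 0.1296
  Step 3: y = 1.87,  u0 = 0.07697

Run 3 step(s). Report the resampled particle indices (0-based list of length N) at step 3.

resampled_idx = [0, 1, 2, 3, 3, 4]

step 1: w=[0.0000, 0.0000, 0.0286, 0.4120, 0.5250, 0.0344]  mean=0.6822  Neff=2.2353  idx=[3, 3, 4, 4, 4, 5]
step 2: w=[0.1568, 0.1568, 0.2132, 0.2132, 0.2132, 0.0469]  mean=0.7767  Neff=5.3279  idx=[0, 1, 2, 3, 4, 5]
step 3: w=[0.1600, 0.1600, 0.2145, 0.2145, 0.2145, 0.0364]  mean=0.7421  Neff=5.2467  idx=[0, 1, 2, 3, 3, 4]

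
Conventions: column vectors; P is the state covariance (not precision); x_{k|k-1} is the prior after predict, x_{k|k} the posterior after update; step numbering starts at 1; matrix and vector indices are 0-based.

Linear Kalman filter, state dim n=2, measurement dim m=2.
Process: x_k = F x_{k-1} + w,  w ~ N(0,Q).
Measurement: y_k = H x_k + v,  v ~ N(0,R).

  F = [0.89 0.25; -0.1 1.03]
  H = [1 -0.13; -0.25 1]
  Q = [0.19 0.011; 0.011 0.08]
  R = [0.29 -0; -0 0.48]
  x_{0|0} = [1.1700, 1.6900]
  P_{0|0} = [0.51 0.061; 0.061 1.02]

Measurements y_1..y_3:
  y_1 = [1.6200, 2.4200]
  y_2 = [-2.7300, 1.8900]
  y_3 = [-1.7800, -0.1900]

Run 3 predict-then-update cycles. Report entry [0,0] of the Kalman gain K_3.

K[0,0] = 0.5690

step 1: x^-=[1.4638, 1.6237]  P^-=[0.6849 0.2827; 0.2827 1.1547]  S=[0.9209 -0.0295; -0.0295 1.5361]  K=[0.7066 0.0861; 0.1666 0.7089]  nu=[0.3673, 1.1623]  x^+=[1.8234, 2.5088]  P^+=[0.2173 0.0957; 0.0957 0.3642]
step 2: x^-=[2.2500, 2.4017]  P^-=[0.4275 0.1707; 0.1707 0.4488]  S=[0.6807 0.0111; 0.0111 0.8702]  K=[0.5943 0.0658; 0.1576 0.4647]  nu=[-4.6678, 0.0508]  x^+=[-0.5209, 1.6899]  P^+=[0.1824 0.0772; 0.0772 0.2424]
step 3: x^-=[-0.0412, 1.7927]  P^-=[0.3840 0.1260; 0.1260 0.3230]  S=[0.6467 -0.0079; -0.0079 0.7640]  K=[0.5690 0.0452; 0.1346 0.3830]  nu=[-1.5058, -1.9929]  x^+=[-0.9880, 0.8267]  P^+=[0.1735 0.0650; 0.0650 0.2001]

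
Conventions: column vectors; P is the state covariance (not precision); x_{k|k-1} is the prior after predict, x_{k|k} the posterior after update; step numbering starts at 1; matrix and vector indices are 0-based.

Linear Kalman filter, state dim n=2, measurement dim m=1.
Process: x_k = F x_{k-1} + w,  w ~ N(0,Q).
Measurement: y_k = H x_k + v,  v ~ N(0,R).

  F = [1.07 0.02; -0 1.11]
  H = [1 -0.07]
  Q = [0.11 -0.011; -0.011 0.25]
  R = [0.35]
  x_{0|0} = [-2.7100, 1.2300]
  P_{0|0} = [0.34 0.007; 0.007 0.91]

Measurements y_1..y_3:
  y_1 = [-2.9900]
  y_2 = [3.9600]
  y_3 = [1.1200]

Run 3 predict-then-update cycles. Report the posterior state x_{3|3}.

step 1: x^-=[-2.8751, 1.3653]  P^-=[0.4999 0.0175; 0.0175 1.3712]  S=[0.8542]  K=[0.5838; -0.0919]  nu=[-0.0193]  x^+=[-2.8864, 1.3671]  P^+=[0.2088 0.0633; 0.0633 1.3640]
step 2: x^-=[-3.0611, 1.5175]  P^-=[0.3523 0.0945; 0.0945 1.9306]  S=[0.6985]  K=[0.4949; -0.0582]  nu=[7.1273]  x^+=[0.4659, 1.1027]  P^+=[0.1812 0.1146; 0.1146 1.9282]
step 3: x^-=[0.5206, 1.2240]  P^-=[0.3232 0.1679; 0.1679 2.6258]  S=[0.6625]  K=[0.4700; -0.0240]  nu=[0.6851]  x^+=[0.8426, 1.2076]  P^+=[0.1768 0.1754; 0.1754 2.6254]

x_post = [0.8426, 1.2076]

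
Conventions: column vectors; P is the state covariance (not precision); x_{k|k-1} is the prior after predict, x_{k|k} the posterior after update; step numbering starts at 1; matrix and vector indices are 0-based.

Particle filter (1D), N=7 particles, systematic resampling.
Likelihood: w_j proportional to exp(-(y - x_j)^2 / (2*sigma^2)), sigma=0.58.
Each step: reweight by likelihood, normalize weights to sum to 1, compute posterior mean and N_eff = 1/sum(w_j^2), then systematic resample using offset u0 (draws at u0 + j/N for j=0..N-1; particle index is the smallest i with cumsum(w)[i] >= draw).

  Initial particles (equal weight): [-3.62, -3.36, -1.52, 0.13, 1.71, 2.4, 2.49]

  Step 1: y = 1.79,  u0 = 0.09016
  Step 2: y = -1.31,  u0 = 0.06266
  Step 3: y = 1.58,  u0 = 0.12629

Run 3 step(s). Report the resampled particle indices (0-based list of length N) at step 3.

resampled_idx = [0, 1, 2, 3, 4, 5, 6]

step 1: w=[0.0000, 0.0000, 0.0000, 0.0081, 0.4797, 0.2785, 0.2338]  mean=2.0718  Neff=2.7597  idx=[4, 4, 4, 5, 5, 6, 6]
step 2: w=[0.3330, 0.3330, 0.3330, 0.0003, 0.0003, 0.0001, 0.0001]  mean=1.7107  Neff=3.0055  idx=[0, 0, 1, 1, 1, 2, 2]
step 3: w=[0.1429, 0.1429, 0.1429, 0.1429, 0.1429, 0.1429, 0.1429]  mean=1.7100  Neff=7.0000  idx=[0, 1, 2, 3, 4, 5, 6]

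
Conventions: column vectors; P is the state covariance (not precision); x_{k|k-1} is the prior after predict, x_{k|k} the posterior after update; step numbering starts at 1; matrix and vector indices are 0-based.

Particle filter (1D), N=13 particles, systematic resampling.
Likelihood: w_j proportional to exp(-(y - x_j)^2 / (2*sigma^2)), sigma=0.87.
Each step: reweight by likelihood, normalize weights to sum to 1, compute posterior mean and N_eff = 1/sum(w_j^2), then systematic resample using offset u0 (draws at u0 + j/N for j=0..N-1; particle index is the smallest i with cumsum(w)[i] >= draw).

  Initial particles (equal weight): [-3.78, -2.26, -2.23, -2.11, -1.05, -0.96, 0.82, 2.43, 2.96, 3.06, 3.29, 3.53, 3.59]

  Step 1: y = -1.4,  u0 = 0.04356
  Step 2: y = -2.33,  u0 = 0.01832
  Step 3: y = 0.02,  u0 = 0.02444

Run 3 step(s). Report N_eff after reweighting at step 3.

N_eff = 4.7413

step 1: w=[0.0062, 0.1602, 0.1657, 0.1872, 0.2408, 0.2298, 0.0101, 0.0000, 0.0000, 0.0000, 0.0000, 0.0000, 0.0000]  mean=-1.6151  Neff=5.0223  idx=[1, 1, 2, 2, 3, 3, 3, 4, 4, 4, 5, 5, 5]
step 2: w=[0.1136, 0.1136, 0.1133, 0.1133, 0.1104, 0.1104, 0.1104, 0.0386, 0.0386, 0.0386, 0.0330, 0.0330, 0.0330]  mean=-1.9346  Neff=10.4366  idx=[0, 0, 1, 2, 2, 3, 4, 4, 5, 6, 7, 9, 11]
step 3: w=[0.0172, 0.0172, 0.0172, 0.0189, 0.0189, 0.0189, 0.0267, 0.0267, 0.0267, 0.0267, 0.2508, 0.2508, 0.2833]  mean=-1.2670  Neff=4.7413  idx=[1, 5, 8, 10, 10, 10, 11, 11, 11, 12, 12, 12, 12]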